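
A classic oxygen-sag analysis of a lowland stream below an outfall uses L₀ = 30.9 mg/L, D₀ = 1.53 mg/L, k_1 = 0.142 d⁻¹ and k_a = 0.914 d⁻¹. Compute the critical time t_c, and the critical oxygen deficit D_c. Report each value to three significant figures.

t_c ≈ 2.01 d; D_c ≈ 3.61 mg/L

With k_a/k_1 = 6.437 and 1 − D₀(k_a−k_1)/(k_1 L₀) = 0.7308,
t_c = ln(6.437 × 0.7308) / (0.914 − 0.142) = ln(4.704) / 0.7720 = 1.548/0.7720 = 2.006 d.
L(t_c) = L₀ e^(−k_1 t_c) = 30.9 × 0.7522 = 23.24 mg/L, and at the critical point k_a D_c = k_1 L, so D_c = (0.142/0.914) × 23.24 = 3.611 mg/L.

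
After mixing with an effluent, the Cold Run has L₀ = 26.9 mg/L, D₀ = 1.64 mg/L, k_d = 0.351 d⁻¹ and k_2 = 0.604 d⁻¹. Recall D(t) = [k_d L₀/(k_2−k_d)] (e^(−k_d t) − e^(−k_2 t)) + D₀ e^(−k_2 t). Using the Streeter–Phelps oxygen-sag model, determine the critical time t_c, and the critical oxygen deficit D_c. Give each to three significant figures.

t_c ≈ 1.97 d; D_c ≈ 7.84 mg/L

At the critical point dD/dt = 0, so k_d L₀ e^(−k_d t) = k_2 D. Substituting D(t) from the Streeter–Phelps equation and solving for t gives
t_c = ln[(k_2/k_d)(1 − D₀(k_2−k_d)/(k_d L₀))] / (k_2−k_d).
Here k_2−k_d = 0.2530 d⁻¹ and 1 − D₀(k_2−k_d)/(k_d L₀) = 1 − 1.64×0.2530/(0.351×26.9) = 0.9561, so
t_c = ln(1.721 × 0.9561) / 0.2530 = 0.4978 / 0.2530 = 1.968 d.
D_c = (k_d/k_2) L₀ e^(−k_d t_c) = (0.351/0.604) × 26.9 × e^(−0.351×1.968) = 0.5811 × 26.9 × 0.5012 = 7.835 mg/L.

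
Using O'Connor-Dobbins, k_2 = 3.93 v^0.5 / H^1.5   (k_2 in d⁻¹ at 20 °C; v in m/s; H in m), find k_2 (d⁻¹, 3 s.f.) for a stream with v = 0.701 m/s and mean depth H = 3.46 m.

k_2 = 3.93 × 0.701^0.5 / 3.46^1.5 = 3.93 × 0.8373 / 6.436 = 0.5113 d⁻¹.

k_2 ≈ 0.511 d⁻¹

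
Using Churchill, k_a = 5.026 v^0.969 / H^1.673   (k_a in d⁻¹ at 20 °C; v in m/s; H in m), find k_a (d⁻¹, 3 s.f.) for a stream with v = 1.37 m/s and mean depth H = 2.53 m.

k_a ≈ 1.44 d⁻¹

k_a = 5.026 × 1.37^0.969 / 2.53^1.673 = 5.026 × 1.357 / 4.725 = 1.443 d⁻¹.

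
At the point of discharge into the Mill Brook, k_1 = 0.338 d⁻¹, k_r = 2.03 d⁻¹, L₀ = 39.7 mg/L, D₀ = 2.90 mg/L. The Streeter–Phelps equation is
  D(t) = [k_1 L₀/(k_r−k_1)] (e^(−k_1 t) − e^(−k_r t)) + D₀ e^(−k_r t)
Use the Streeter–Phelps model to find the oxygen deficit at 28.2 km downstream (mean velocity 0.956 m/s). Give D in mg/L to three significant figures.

D ≈ 4.55 mg/L

Travel time t = x/v = 28.2 km / (0.956 m/s) = 28200 m / 0.956 m/s = 29500 s = 0.3414 d.
k_1 L₀/(k_r−k_1) = 0.338×39.7/(2.03−0.338) = 13.42/1.692 = 7.931 mg/L.
e^(−k_1 t) = e^(−0.338×0.3414) = 0.8910; e^(−k_r t) = e^(−2.03×0.3414) = 0.5000.
D = 7.931 × (0.8910 − 0.5000) + 2.90 × 0.5000 = 3.101 + 1.450 = 4.551 mg/L.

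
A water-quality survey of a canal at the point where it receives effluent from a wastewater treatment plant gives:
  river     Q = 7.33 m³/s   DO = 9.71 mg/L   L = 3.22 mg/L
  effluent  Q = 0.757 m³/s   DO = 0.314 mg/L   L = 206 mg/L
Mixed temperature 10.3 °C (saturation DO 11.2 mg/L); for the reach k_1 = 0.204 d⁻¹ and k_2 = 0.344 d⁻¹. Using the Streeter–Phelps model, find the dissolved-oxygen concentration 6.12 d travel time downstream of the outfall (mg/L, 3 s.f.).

Mixed DO = (7.33×9.71 + 0.757×0.314)/(7.33+0.757) = 71.41/8.087 = 8.830 mg/L.
Mixed L₀ = (7.33×3.22 + 0.757×206)/(8.087) = 179.5/8.087 = 22.20 mg/L.
Initial deficit D₀ = C_s − DO₀ = 11.2 − 8.830 = 2.370 mg/L.
D(6.12) = [0.204×22.20/(0.344−0.204)](e^(−0.204×6.12) − e^(−0.344×6.12)) + 2.370 e^(−0.344×6.12)
= 32.35 × (0.2869 − 0.1218) + 2.370 × 0.1218 = 5.631 mg/L.
DO = 11.2 − 5.631 = 5.569 mg/L.

DO ≈ 5.57 mg/L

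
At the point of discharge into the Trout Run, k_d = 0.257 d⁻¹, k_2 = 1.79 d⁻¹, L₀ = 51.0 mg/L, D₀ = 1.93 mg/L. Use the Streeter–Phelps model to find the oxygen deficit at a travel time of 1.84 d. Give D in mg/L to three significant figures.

D ≈ 5.08 mg/L

k_d L₀/(k_2−k_d) = 0.257×51.0/(1.79−0.257) = 13.11/1.533 = 8.550 mg/L.
e^(−k_d t) = e^(−0.257×1.840) = 0.6232; e^(−k_2 t) = e^(−1.79×1.840) = 0.03712.
D = 8.550 × (0.6232 − 0.03712) + 1.93 × 0.03712 = 5.011 + 0.07164 = 5.083 mg/L.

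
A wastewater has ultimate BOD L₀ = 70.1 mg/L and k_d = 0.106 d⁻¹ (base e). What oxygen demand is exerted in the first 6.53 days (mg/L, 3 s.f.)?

y_t = L₀(1 − e^(−k_d t)) = 70.1 × (1 − e^(−0.106×6.53))
= 70.1 × (1 − 0.5005) = 70.1 × 0.4995 = 35.02 mg/L.

y ≈ 35.0 mg/L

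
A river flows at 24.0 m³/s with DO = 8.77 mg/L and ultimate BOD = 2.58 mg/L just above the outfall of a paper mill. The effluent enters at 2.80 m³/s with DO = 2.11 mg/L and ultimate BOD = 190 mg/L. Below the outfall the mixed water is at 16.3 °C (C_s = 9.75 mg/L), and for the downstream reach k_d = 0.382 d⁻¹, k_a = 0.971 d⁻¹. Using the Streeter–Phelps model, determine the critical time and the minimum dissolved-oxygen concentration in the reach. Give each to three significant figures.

t_c ≈ 1.37 d; minimum DO ≈ 4.59 mg/L

Mixed DO = (24.0×8.77 + 2.80×2.11)/(24.0+2.80) = 216.4/26.80 = 8.074 mg/L.
Mixed L₀ = (24.0×2.58 + 2.80×190)/(26.80) = 593.9/26.80 = 22.16 mg/L.
Initial deficit D₀ = C_s − DO₀ = 9.75 − 8.074 = 1.676 mg/L.
t_c = (1/0.5890) ln[(0.971/0.382)(1 − 1.676×0.5890/(0.382×22.16))] = 1.698 × ln(2.246) = 1.373 d.
D_c = (0.382/0.971) × 22.16 × e^(−0.382×1.373) = 0.3934 × 22.16 × 0.5918 = 5.159 mg/L.
Minimum DO = 9.75 − 5.159 = 4.591 mg/L.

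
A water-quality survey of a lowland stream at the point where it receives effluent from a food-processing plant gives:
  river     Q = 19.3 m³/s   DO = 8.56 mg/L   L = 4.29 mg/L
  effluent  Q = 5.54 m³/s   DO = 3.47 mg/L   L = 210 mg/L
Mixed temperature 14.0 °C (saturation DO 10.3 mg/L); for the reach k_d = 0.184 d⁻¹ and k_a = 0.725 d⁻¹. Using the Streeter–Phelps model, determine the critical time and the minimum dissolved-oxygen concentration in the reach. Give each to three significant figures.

t_c ≈ 2.19 d; minimum DO ≈ 1.80 mg/L

Mixed DO = (19.3×8.56 + 5.54×3.47)/(19.3+5.54) = 184.4/24.84 = 7.425 mg/L.
Mixed L₀ = (19.3×4.29 + 5.54×210)/(24.84) = 1246/24.84 = 50.17 mg/L.
Initial deficit D₀ = C_s − DO₀ = 10.3 − 7.425 = 2.875 mg/L.
t_c = (1/0.5410) ln[(0.725/0.184)(1 − 2.875×0.5410/(0.184×50.17))] = 1.848 × ln(3.276) = 2.194 d.
D_c = (0.184/0.725) × 50.17 × e^(−0.184×2.194) = 0.2538 × 50.17 × 0.6679 = 8.504 mg/L.
Minimum DO = 10.3 − 8.504 = 1.796 mg/L.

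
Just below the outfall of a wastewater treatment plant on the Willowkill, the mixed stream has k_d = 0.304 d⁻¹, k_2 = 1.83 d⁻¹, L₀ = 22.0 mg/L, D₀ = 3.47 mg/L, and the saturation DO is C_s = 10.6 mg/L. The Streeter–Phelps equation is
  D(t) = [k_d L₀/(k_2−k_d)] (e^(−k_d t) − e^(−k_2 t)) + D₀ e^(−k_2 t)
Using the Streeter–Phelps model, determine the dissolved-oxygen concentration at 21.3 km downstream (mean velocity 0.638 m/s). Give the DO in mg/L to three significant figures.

Travel time t = x/v = 21.3 km / (0.638 m/s) = 21300 m / 0.638 m/s = 33390 s = 0.3864 d.
k_d L₀/(k_2−k_d) = 0.304×22.0/(1.83−0.304) = 6.688/1.526 = 4.383 mg/L.
e^(−k_d t) = e^(−0.304×0.3864) = 0.8892; e^(−k_2 t) = e^(−1.83×0.3864) = 0.4931.
D = 4.383 × (0.8892 − 0.4931) + 3.47 × 0.4931 = 1.736 + 1.711 = 3.447 mg/L.
DO = C_s − D = 10.6 − 3.447 = 7.153 mg/L.

DO ≈ 7.15 mg/L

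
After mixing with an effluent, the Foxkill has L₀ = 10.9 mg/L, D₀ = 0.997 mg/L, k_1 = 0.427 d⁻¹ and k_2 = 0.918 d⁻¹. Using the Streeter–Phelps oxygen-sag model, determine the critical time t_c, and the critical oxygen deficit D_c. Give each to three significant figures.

t_c = [1/(k_2−k_1)] ln[(k_2/k_1)(1 − D₀(k_2−k_1)/(k_1 L₀))]
= [1/(0.918−0.427)] ln[(0.918/0.427)(1 − 0.997×0.4910/(0.427×10.9))]
= (1/0.4910) ln[2.150 × 0.8948] = 2.037 × ln(1.924) = 2.037 × 0.6543 = 1.333 d.
L(t_c) = L₀ e^(−k_1 t_c) = 10.9 × 0.5661 = 6.170 mg/L, and at the critical point k_2 D_c = k_1 L, so D_c = (0.427/0.918) × 6.170 = 2.870 mg/L.

t_c ≈ 1.33 d; D_c ≈ 2.87 mg/L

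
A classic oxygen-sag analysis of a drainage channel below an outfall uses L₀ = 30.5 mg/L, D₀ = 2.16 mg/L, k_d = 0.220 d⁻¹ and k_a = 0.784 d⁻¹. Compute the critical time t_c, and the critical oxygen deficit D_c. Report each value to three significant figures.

t_c ≈ 1.90 d; D_c ≈ 5.64 mg/L

At the critical point dD/dt = 0, so k_d L₀ e^(−k_d t) = k_a D. Substituting D(t) from the Streeter–Phelps equation and solving for t gives
t_c = ln[(k_a/k_d)(1 − D₀(k_a−k_d)/(k_d L₀))] / (k_a−k_d).
Here k_a−k_d = 0.5640 d⁻¹ and 1 − D₀(k_a−k_d)/(k_d L₀) = 1 − 2.16×0.5640/(0.220×30.5) = 0.8184, so
t_c = ln(3.564 × 0.8184) / 0.5640 = 1.070 / 0.5640 = 1.898 d.
D_c = (k_d/k_a) L₀ e^(−k_d t_c) = (0.220/0.784) × 30.5 × e^(−0.220×1.898) = 0.2806 × 30.5 × 0.6587 = 5.637 mg/L.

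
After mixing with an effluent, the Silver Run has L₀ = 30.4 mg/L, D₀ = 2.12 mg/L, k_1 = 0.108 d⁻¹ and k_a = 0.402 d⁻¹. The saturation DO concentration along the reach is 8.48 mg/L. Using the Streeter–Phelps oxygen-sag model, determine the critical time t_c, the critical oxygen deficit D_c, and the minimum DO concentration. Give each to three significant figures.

At the critical point dD/dt = 0, so k_1 L₀ e^(−k_1 t) = k_a D. Substituting D(t) from the Streeter–Phelps equation and solving for t gives
t_c = ln[(k_a/k_1)(1 − D₀(k_a−k_1)/(k_1 L₀))] / (k_a−k_1).
Here k_a−k_1 = 0.2940 d⁻¹ and 1 − D₀(k_a−k_1)/(k_1 L₀) = 1 − 2.12×0.2940/(0.108×30.4) = 0.8102, so
t_c = ln(3.722 × 0.8102) / 0.2940 = 1.104 / 0.2940 = 3.754 d.
D_c = (k_1/k_a) L₀ e^(−k_1 t_c) = (0.108/0.402) × 30.4 × e^(−0.108×3.754) = 0.2687 × 30.4 × 0.6667 = 5.445 mg/L.
Minimum DO = C_s − D_c = 8.48 − 5.445 = 3.035 mg/L.

t_c ≈ 3.75 d; D_c ≈ 5.44 mg/L; min DO ≈ 3.04 mg/L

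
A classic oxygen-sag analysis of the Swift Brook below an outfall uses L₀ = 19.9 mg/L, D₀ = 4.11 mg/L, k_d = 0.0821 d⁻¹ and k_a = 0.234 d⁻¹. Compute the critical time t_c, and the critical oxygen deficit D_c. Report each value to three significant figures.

t_c = [1/(k_a−k_d)] ln[(k_a/k_d)(1 − D₀(k_a−k_d)/(k_d L₀))]
= [1/(0.234−0.0821)] ln[(0.234/0.0821)(1 − 4.11×0.1519/(0.0821×19.9))]
= (1/0.1519) ln[2.850 × 0.6179] = 6.583 × ln(1.761) = 6.583 × 0.5659 = 3.726 d.
L(t_c) = L₀ e^(−k_d t_c) = 19.9 × 0.7365 = 14.66 mg/L, and at the critical point k_a D_c = k_d L, so D_c = (0.0821/0.234) × 14.66 = 5.142 mg/L.

t_c ≈ 3.73 d; D_c ≈ 5.14 mg/L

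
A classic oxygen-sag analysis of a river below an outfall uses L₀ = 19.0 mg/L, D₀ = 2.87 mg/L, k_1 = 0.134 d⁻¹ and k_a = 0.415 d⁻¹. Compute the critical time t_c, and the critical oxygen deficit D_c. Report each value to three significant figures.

t_c = [1/(k_a−k_1)] ln[(k_a/k_1)(1 − D₀(k_a−k_1)/(k_1 L₀))]
= [1/(0.415−0.134)] ln[(0.415/0.134)(1 − 2.87×0.2810/(0.134×19.0))]
= (1/0.2810) ln[3.097 × 0.6832] = 3.559 × ln(2.116) = 3.559 × 0.7495 = 2.667 d.
L(t_c) = L₀ e^(−k_1 t_c) = 19.0 × 0.6995 = 13.29 mg/L, and at the critical point k_a D_c = k_1 L, so D_c = (0.134/0.415) × 13.29 = 4.291 mg/L.

t_c ≈ 2.67 d; D_c ≈ 4.29 mg/L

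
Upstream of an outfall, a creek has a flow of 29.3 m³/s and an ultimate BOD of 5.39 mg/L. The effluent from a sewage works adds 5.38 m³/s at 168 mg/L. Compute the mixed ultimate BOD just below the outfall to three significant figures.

Flow-weighted mixing: C = (Q_r C_r + Q_w C_w)/(Q_r + Q_w)
= (29.3×5.39 + 5.38×168)/(29.3 + 5.38) = 1062/34.68 = 30.62 mg/L.

30.6 mg/L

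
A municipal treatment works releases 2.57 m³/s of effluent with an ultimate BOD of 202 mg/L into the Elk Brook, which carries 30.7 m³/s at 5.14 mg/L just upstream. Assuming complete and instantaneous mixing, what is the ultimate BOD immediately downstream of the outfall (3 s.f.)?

20.3 mg/L

Flow-weighted mixing: C = (Q_r C_r + Q_w C_w)/(Q_r + Q_w)
= (30.7×5.14 + 2.57×202)/(30.7 + 2.57) = 676.9/33.27 = 20.35 mg/L.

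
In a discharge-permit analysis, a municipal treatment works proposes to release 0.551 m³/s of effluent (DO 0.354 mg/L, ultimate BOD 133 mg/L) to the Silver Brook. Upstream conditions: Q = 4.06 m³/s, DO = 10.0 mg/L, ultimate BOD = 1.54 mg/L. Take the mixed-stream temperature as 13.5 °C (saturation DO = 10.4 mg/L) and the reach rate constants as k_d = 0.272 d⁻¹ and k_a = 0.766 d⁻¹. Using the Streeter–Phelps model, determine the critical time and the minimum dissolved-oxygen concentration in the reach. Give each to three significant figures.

Mixed DO = (4.06×10.0 + 0.551×0.354)/(4.06+0.551) = 40.80/4.611 = 8.847 mg/L.
Mixed L₀ = (4.06×1.54 + 0.551×133)/(4.611) = 79.54/4.611 = 17.25 mg/L.
Initial deficit D₀ = C_s − DO₀ = 10.4 − 8.847 = 1.553 mg/L.
t_c = (1/0.4940) ln[(0.766/0.272)(1 − 1.553×0.4940/(0.272×17.25))] = 2.024 × ln(2.356) = 1.735 d.
D_c = (0.272/0.766) × 17.25 × e^(−0.272×1.735) = 0.3551 × 17.25 × 0.6239 = 3.821 mg/L.
Minimum DO = 10.4 − 3.821 = 6.579 mg/L.

t_c ≈ 1.73 d; minimum DO ≈ 6.58 mg/L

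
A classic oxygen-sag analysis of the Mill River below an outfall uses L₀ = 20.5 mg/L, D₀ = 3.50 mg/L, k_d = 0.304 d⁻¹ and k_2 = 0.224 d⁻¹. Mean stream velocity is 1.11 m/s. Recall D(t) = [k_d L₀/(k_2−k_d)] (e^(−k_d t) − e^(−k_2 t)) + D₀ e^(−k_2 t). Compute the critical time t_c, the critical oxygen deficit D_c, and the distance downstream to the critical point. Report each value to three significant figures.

At the critical point dD/dt = 0, so k_d L₀ e^(−k_d t) = k_2 D. Substituting D(t) from the Streeter–Phelps equation and solving for t gives
t_c = ln[(k_2/k_d)(1 − D₀(k_2−k_d)/(k_d L₀))] / (k_2−k_d).
Here k_2−k_d = -0.08000 d⁻¹ and 1 − D₀(k_2−k_d)/(k_d L₀) = 1 − 3.50×-0.08000/(0.304×20.5) = 1.045, so
t_c = ln(0.7368 × 1.045) / -0.08000 = -0.2614 / -0.08000 = 3.268 d.
D_c = (k_d/k_2) L₀ e^(−k_d t_c) = (0.304/0.224) × 20.5 × e^(−0.304×3.268) = 1.357 × 20.5 × 0.3703 = 10.30 mg/L.
x_c = v t_c = 1.11 m/s × 3.268 d × 86400 s/d = 313400 m ≈ 313 km.

t_c ≈ 3.27 d; D_c ≈ 10.3 mg/L; x_c ≈ 313 km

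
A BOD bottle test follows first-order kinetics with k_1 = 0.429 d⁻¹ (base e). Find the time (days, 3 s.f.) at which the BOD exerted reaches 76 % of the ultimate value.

t ≈ 3.33 d

y/L₀ = 1 − e^(−k_1 t) = 0.76 ⇒ e^(−k_1 t) = 0.240
t = −ln(0.240) / 0.429 = 1.427 / 0.429 = 3.327 d.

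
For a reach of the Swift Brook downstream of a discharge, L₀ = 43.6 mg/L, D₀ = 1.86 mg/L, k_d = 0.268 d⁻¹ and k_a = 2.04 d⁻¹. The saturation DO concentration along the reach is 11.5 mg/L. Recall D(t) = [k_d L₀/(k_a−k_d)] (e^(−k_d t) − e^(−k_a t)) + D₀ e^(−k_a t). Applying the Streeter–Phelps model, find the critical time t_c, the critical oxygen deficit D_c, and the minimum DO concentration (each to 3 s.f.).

t_c ≈ 0.958 d; D_c ≈ 4.43 mg/L; min DO ≈ 7.07 mg/L

With k_a/k_d = 7.612 and 1 − D₀(k_a−k_d)/(k_d L₀) = 0.7179,
t_c = ln(7.612 × 0.7179) / (2.04 − 0.268) = ln(5.465) / 1.772 = 1.698/1.772 = 0.9584 d.
D_c = (k_d/k_a) L₀ e^(−k_d t_c) = (0.268/2.04) × 43.6 × e^(−0.268×0.9584) = 0.1314 × 43.6 × 0.7735 = 4.430 mg/L.
Minimum DO = C_s − D_c = 11.5 − 4.430 = 7.070 mg/L.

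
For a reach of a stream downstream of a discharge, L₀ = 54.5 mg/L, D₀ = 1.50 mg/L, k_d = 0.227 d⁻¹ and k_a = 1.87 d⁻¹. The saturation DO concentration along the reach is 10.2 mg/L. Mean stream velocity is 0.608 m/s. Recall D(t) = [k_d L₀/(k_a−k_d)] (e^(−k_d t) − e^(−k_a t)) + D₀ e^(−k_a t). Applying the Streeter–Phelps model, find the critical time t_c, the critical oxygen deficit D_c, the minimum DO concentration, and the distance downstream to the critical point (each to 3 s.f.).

t_c ≈ 1.15 d; D_c ≈ 5.10 mg/L; min DO ≈ 5.10 mg/L; x_c ≈ 60.3 km

At the critical point dD/dt = 0, so k_d L₀ e^(−k_d t) = k_a D. Substituting D(t) from the Streeter–Phelps equation and solving for t gives
t_c = ln[(k_a/k_d)(1 − D₀(k_a−k_d)/(k_d L₀))] / (k_a−k_d).
Here k_a−k_d = 1.643 d⁻¹ and 1 − D₀(k_a−k_d)/(k_d L₀) = 1 − 1.50×1.643/(0.227×54.5) = 0.8008, so
t_c = ln(8.238 × 0.8008) / 1.643 = 1.887 / 1.643 = 1.148 d.
D_c = (k_d/k_a) L₀ e^(−k_d t_c) = (0.227/1.87) × 54.5 × e^(−0.227×1.148) = 0.1214 × 54.5 × 0.7705 = 5.098 mg/L.
Minimum DO = C_s − D_c = 10.2 − 5.098 = 5.102 mg/L.
x_c = v t_c = 0.608 m/s × 1.148 d × 86400 s/d = 60320 m ≈ 60.3 km.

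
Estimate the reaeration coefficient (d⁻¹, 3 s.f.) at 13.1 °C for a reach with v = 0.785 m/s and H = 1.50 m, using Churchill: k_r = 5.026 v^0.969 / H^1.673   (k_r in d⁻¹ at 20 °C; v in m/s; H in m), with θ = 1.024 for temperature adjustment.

k_r(20) = 5.026 × 0.785^0.969 / 1.50^1.673 = 5.026 × 0.7909 / 1.971 = 2.017 d⁻¹.
k_r(13.1) = 2.017 × 1.024^(13.1−20) = 2.017 × 0.8490 = 1.713 d⁻¹.

k_r ≈ 1.71 d⁻¹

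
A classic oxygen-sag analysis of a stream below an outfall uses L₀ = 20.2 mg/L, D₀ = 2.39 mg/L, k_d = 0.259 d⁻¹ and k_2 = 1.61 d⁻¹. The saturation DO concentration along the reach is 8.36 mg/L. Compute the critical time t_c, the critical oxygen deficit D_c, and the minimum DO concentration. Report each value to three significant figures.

With k_2/k_d = 6.216 and 1 − D₀(k_2−k_d)/(k_d L₀) = 0.3828,
t_c = ln(6.216 × 0.3828) / (1.61 − 0.259) = ln(2.380) / 1.351 = 0.8670/1.351 = 0.6418 d.
D_c = (k_d/k_2) L₀ e^(−k_d t_c) = (0.259/1.61) × 20.2 × e^(−0.259×0.6418) = 0.1609 × 20.2 × 0.8469 = 2.752 mg/L.
Minimum DO = C_s − D_c = 8.36 − 2.752 = 5.608 mg/L.

t_c ≈ 0.642 d; D_c ≈ 2.75 mg/L; min DO ≈ 5.61 mg/L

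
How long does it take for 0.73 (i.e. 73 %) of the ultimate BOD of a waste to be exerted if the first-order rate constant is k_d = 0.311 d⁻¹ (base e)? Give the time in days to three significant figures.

y/L₀ = 1 − e^(−k_d t) = 0.73 ⇒ e^(−k_d t) = 0.270
t = −ln(0.270) / 0.311 = 1.309 / 0.311 = 4.210 d.

t ≈ 4.21 d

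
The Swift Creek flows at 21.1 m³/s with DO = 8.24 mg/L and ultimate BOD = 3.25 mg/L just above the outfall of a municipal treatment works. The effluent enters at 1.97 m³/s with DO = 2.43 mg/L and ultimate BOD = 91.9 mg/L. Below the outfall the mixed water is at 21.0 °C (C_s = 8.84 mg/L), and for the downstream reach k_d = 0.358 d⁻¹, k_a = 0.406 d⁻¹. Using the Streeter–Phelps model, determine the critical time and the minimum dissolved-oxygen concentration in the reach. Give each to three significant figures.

t_c ≈ 2.34 d; minimum DO ≈ 4.71 mg/L

Mixed DO = (21.1×8.24 + 1.97×2.43)/(21.1+1.97) = 178.7/23.07 = 7.744 mg/L.
Mixed L₀ = (21.1×3.25 + 1.97×91.9)/(23.07) = 249.6/23.07 = 10.82 mg/L.
Initial deficit D₀ = C_s − DO₀ = 8.84 − 7.744 = 1.096 mg/L.
t_c = (1/0.04800) ln[(0.406/0.358)(1 − 1.096×0.04800/(0.358×10.82))] = 20.83 × ln(1.119) = 2.336 d.
D_c = (0.358/0.406) × 10.82 × e^(−0.358×2.336) = 0.8818 × 10.82 × 0.4333 = 4.134 mg/L.
Minimum DO = 8.84 − 4.134 = 4.706 mg/L.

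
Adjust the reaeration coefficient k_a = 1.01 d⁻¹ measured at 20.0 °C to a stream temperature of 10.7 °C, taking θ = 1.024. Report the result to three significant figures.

k_a ≈ 0.810 d⁻¹

k_a(T₂) = k_a(T₁) · θ^(T₂−T₁) = 1.01 × 1.024^(10.7−20.0)
= 1.01 × 1.024^-9.30 = 1.01 × 0.8021 = 0.8101 d⁻¹.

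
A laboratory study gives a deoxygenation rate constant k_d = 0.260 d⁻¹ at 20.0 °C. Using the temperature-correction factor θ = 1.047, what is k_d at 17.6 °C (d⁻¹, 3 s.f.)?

k_d ≈ 0.233 d⁻¹

k_d(T₂) = k_d(T₁) · θ^(T₂−T₁) = 0.260 × 1.047^(17.6−20.0)
= 0.260 × 1.047^-2.40 = 0.260 × 0.8956 = 0.2329 d⁻¹.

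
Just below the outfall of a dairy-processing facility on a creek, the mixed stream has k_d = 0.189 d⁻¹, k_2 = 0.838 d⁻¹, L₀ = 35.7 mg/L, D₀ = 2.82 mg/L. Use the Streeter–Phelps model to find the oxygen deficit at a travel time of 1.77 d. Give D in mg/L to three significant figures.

D ≈ 5.72 mg/L

k_d L₀/(k_2−k_d) = 0.189×35.7/(0.838−0.189) = 6.747/0.6490 = 10.40 mg/L.
e^(−k_d t) = e^(−0.189×1.770) = 0.7157; e^(−k_2 t) = e^(−0.838×1.770) = 0.2269.
D = 10.40 × (0.7157 − 0.2269) + 2.82 × 0.2269 = 5.082 + 0.6398 = 5.721 mg/L.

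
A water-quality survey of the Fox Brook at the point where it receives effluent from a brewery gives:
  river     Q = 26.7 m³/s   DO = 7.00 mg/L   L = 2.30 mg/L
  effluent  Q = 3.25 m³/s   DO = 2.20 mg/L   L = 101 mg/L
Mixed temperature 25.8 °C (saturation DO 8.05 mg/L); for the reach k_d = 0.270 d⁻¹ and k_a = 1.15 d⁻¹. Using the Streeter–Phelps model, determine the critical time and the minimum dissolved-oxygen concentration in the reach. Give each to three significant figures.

t_c ≈ 1.08 d; minimum DO ≈ 5.77 mg/L

Mixed DO = (26.7×7.00 + 3.25×2.20)/(26.7+3.25) = 194.1/29.95 = 6.479 mg/L.
Mixed L₀ = (26.7×2.30 + 3.25×101)/(29.95) = 389.7/29.95 = 13.01 mg/L.
Initial deficit D₀ = C_s − DO₀ = 8.05 − 6.479 = 1.571 mg/L.
t_c = (1/0.8800) ln[(1.15/0.270)(1 − 1.571×0.8800/(0.270×13.01))] = 1.136 × ln(2.583) = 1.078 d.
D_c = (0.270/1.15) × 13.01 × e^(−0.270×1.078) = 0.2348 × 13.01 × 0.7474 = 2.283 mg/L.
Minimum DO = 8.05 − 2.283 = 5.767 mg/L.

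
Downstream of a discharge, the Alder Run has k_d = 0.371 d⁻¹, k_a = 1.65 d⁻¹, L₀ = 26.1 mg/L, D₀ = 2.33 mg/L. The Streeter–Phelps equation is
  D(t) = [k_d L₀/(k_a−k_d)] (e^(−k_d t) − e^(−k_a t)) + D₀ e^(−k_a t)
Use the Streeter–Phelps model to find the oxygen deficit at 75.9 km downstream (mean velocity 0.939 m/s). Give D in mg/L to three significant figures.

D ≈ 4.23 mg/L

Travel time t = x/v = 75.9 km / (0.939 m/s) = 75900 m / 0.939 m/s = 80830 s = 0.9355 d.
k_d L₀/(k_a−k_d) = 0.371×26.1/(1.65−0.371) = 9.683/1.279 = 7.571 mg/L.
e^(−k_d t) = e^(−0.371×0.9355) = 0.7067; e^(−k_a t) = e^(−1.65×0.9355) = 0.2136.
D = 7.571 × (0.7067 − 0.2136) + 2.33 × 0.2136 = 3.734 + 0.4977 = 4.231 mg/L.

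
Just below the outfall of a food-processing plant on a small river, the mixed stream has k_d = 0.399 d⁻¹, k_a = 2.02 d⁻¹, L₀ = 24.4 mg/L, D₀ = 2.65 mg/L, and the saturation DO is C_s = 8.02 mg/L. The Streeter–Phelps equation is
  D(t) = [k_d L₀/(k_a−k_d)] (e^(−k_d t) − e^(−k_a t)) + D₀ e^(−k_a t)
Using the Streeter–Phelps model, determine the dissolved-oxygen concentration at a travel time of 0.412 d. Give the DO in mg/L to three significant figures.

DO ≈ 4.38 mg/L

k_d L₀/(k_a−k_d) = 0.399×24.4/(2.02−0.399) = 9.736/1.621 = 6.006 mg/L.
e^(−k_d t) = e^(−0.399×0.4120) = 0.8484; e^(−k_a t) = e^(−2.02×0.4120) = 0.4351.
D = 6.006 × (0.8484 − 0.4351) + 2.65 × 0.4351 = 2.482 + 1.153 = 3.635 mg/L.
DO = C_s − D = 8.02 − 3.635 = 4.385 mg/L.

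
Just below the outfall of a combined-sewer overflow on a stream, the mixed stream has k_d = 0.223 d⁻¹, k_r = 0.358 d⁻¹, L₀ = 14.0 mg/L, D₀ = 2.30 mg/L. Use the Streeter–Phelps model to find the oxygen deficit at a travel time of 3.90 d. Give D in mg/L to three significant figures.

k_d L₀/(k_r−k_d) = 0.223×14.0/(0.358−0.223) = 3.122/0.1350 = 23.13 mg/L.
e^(−k_d t) = e^(−0.223×3.900) = 0.4191; e^(−k_r t) = e^(−0.358×3.900) = 0.2475.
D = 23.13 × (0.4191 − 0.2475) + 2.30 × 0.2475 = 3.967 + 0.5693 = 4.536 mg/L.

D ≈ 4.54 mg/L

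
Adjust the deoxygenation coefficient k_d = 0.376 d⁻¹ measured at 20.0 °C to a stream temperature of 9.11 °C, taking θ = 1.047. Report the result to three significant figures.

k_d ≈ 0.228 d⁻¹

k_d(T₂) = k_d(T₁) · θ^(T₂−T₁) = 0.376 × 1.047^(9.11−20.0)
= 0.376 × 1.047^-10.9 = 0.376 × 0.6064 = 0.2280 d⁻¹.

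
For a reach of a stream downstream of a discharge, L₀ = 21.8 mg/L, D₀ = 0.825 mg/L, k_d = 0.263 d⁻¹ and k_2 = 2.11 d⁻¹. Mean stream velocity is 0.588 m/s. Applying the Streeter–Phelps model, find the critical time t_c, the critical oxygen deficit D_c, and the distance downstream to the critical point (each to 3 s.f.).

t_c = [1/(k_2−k_d)] ln[(k_2/k_d)(1 − D₀(k_2−k_d)/(k_d L₀))]
= [1/(2.11−0.263)] ln[(2.11/0.263)(1 − 0.825×1.847/(0.263×21.8))]
= (1/1.847) ln[8.023 × 0.7342] = 0.5414 × ln(5.891) = 0.5414 × 1.773 = 0.9601 d.
D_c = (k_d/k_2) L₀ e^(−k_d t_c) = (0.263/2.11) × 21.8 × e^(−0.263×0.9601) = 0.1246 × 21.8 × 0.7768 = 2.111 mg/L.
x_c = v t_c = 0.588 m/s × 0.9601 d × 86400 s/d = 48780 m ≈ 48.8 km.

t_c ≈ 0.960 d; D_c ≈ 2.11 mg/L; x_c ≈ 48.8 km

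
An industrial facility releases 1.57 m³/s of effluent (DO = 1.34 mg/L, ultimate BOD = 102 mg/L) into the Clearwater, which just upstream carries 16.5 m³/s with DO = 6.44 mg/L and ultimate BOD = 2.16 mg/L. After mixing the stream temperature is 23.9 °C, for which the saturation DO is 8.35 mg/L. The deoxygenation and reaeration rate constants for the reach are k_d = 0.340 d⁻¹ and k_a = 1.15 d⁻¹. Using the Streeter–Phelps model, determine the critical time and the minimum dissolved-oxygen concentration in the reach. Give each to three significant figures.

Mixed DO = (16.5×6.44 + 1.57×1.34)/(16.5+1.57) = 108.4/18.07 = 5.997 mg/L.
Mixed L₀ = (16.5×2.16 + 1.57×102)/(18.07) = 195.8/18.07 = 10.83 mg/L.
Initial deficit D₀ = C_s − DO₀ = 8.35 − 5.997 = 2.353 mg/L.
t_c = (1/0.8100) ln[(1.15/0.340)(1 − 2.353×0.8100/(0.340×10.83))] = 1.235 × ln(1.632) = 0.6049 d.
D_c = (0.340/1.15) × 10.83 × e^(−0.340×0.6049) = 0.2957 × 10.83 × 0.8141 = 2.608 mg/L.
Minimum DO = 8.35 − 2.608 = 5.742 mg/L.

t_c ≈ 0.605 d; minimum DO ≈ 5.74 mg/L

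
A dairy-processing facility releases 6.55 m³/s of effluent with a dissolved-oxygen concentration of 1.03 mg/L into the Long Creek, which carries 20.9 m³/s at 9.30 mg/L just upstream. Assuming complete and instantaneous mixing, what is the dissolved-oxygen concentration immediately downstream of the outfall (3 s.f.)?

7.33 mg/L

Flow-weighted mixing: C = (Q_r C_r + Q_w C_w)/(Q_r + Q_w)
= (20.9×9.30 + 6.55×1.03)/(20.9 + 6.55) = 201.1/27.45 = 7.327 mg/L.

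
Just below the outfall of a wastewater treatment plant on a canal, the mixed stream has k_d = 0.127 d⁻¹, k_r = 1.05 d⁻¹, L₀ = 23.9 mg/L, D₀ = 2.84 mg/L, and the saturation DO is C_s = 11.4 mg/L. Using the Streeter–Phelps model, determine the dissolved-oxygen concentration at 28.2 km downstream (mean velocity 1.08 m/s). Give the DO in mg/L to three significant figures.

DO ≈ 8.56 mg/L

Travel time t = x/v = 28.2 km / (1.08 m/s) = 28200 m / 1.08 m/s = 26110 s = 0.3022 d.
k_d L₀/(k_r−k_d) = 0.127×23.9/(1.05−0.127) = 3.035/0.9230 = 3.289 mg/L.
e^(−k_d t) = e^(−0.127×0.3022) = 0.9623; e^(−k_r t) = e^(−1.05×0.3022) = 0.7281.
D = 3.289 × (0.9623 − 0.7281) + 2.84 × 0.7281 = 0.7703 + 2.068 = 2.838 mg/L.
DO = C_s − D = 11.4 − 2.838 = 8.562 mg/L.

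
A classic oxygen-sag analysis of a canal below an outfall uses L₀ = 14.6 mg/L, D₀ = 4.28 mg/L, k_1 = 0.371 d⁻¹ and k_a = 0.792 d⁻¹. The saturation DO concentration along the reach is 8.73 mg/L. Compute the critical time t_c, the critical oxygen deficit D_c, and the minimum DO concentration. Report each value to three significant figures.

At the critical point dD/dt = 0, so k_1 L₀ e^(−k_1 t) = k_a D. Substituting D(t) from the Streeter–Phelps equation and solving for t gives
t_c = ln[(k_a/k_1)(1 − D₀(k_a−k_1)/(k_1 L₀))] / (k_a−k_1).
Here k_a−k_1 = 0.4210 d⁻¹ and 1 − D₀(k_a−k_1)/(k_1 L₀) = 1 − 4.28×0.4210/(0.371×14.6) = 0.6673, so
t_c = ln(2.135 × 0.6673) / 0.4210 = 0.3539 / 0.4210 = 0.8406 d.
L(t_c) = L₀ e^(−k_1 t_c) = 14.6 × 0.7321 = 10.69 mg/L, and at the critical point k_a D_c = k_1 L, so D_c = (0.371/0.792) × 10.69 = 5.007 mg/L.
Minimum DO = C_s − D_c = 8.73 − 5.007 = 3.723 mg/L.

t_c ≈ 0.841 d; D_c ≈ 5.01 mg/L; min DO ≈ 3.72 mg/L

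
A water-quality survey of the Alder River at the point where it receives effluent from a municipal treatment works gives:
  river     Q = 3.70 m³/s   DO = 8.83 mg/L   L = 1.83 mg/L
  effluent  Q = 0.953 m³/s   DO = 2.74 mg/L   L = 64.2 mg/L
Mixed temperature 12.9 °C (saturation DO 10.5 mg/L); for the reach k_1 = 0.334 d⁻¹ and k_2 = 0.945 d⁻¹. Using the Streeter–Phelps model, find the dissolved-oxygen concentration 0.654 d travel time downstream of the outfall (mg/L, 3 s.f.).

DO ≈ 6.81 mg/L

Mixed DO = (3.70×8.83 + 0.953×2.74)/(3.70+0.953) = 35.28/4.653 = 7.583 mg/L.
Mixed L₀ = (3.70×1.83 + 0.953×64.2)/(4.653) = 67.95/4.653 = 14.60 mg/L.
Initial deficit D₀ = C_s − DO₀ = 10.5 − 7.583 = 2.917 mg/L.
D(0.654) = [0.334×14.60/(0.945−0.334)](e^(−0.334×0.654) − e^(−0.945×0.654)) + 2.917 e^(−0.945×0.654)
= 7.983 × (0.8038 − 0.5390) + 2.917 × 0.5390 = 3.686 mg/L.
DO = 10.5 − 3.686 = 6.814 mg/L.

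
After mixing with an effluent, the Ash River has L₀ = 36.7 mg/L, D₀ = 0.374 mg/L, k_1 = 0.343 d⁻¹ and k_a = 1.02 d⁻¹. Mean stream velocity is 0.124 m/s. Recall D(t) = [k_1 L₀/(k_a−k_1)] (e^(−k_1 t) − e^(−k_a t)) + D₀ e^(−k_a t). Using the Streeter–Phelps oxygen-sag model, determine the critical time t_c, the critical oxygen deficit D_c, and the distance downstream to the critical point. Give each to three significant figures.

t_c ≈ 1.58 d; D_c ≈ 7.18 mg/L; x_c ≈ 16.9 km

With k_a/k_1 = 2.974 and 1 − D₀(k_a−k_1)/(k_1 L₀) = 0.9799,
t_c = ln(2.974 × 0.9799) / (1.02 − 0.343) = ln(2.914) / 0.6770 = 1.070/0.6770 = 1.580 d.
L(t_c) = L₀ e^(−k_1 t_c) = 36.7 × 0.5817 = 21.35 mg/L, and at the critical point k_a D_c = k_1 L, so D_c = (0.343/1.02) × 21.35 = 7.178 mg/L.
x_c = v t_c = 0.124 m/s × 1.580 d × 86400 s/d = 16930 m ≈ 16.9 km.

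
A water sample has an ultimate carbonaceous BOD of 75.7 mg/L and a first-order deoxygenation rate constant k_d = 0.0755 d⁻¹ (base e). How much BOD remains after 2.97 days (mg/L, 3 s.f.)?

L ≈ 60.5 mg/L

L_t = L₀ e^(−k_d t) = 75.7 × e^(−0.0755×2.97) = 75.7 × 0.7991 = 60.49 mg/L.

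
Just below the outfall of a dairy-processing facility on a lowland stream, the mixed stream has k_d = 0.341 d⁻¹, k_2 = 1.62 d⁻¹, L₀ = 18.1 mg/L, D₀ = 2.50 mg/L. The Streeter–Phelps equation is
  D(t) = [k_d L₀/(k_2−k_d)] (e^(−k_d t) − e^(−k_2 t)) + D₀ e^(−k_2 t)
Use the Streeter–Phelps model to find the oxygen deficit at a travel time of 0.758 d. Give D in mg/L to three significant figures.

D ≈ 3.05 mg/L

k_d L₀/(k_2−k_d) = 0.341×18.1/(1.62−0.341) = 6.172/1.279 = 4.826 mg/L.
e^(−k_d t) = e^(−0.341×0.7580) = 0.7722; e^(−k_2 t) = e^(−1.62×0.7580) = 0.2929.
D = 4.826 × (0.7722 − 0.2929) + 2.50 × 0.2929 = 2.313 + 0.7322 = 3.045 mg/L.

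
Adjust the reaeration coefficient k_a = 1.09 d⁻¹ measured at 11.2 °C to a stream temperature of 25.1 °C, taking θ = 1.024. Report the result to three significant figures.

k_a ≈ 1.52 d⁻¹

k_a(T₂) = k_a(T₁) · θ^(T₂−T₁) = 1.09 × 1.024^(25.1−11.2)
= 1.09 × 1.024^13.9 = 1.09 × 1.390 = 1.516 d⁻¹.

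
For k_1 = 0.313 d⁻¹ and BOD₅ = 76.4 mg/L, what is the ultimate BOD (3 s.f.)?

BOD₅ = L₀(1 − e^(−5k_1)) ⇒ L₀ = BOD₅ / (1 − e^(−5×0.313))
= 76.4 / (1 − 0.2091) = 76.4 / 0.7909 = 96.60 mg/L.

L₀ ≈ 96.6 mg/L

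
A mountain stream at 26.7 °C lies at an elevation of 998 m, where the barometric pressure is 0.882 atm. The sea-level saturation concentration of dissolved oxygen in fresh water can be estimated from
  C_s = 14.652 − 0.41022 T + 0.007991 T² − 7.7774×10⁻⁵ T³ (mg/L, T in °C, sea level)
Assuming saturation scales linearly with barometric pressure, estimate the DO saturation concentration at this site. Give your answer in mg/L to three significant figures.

C_s ≈ 6.98 mg/L

At sea level: C_s = 14.652 − 0.41022×26.7 + 0.007991×26.7² − 7.7774×10⁻⁵×26.7³ = 7.915 mg/L.
Pressure correction: C_s' = 7.915 × 0.882 = 6.981 mg/L.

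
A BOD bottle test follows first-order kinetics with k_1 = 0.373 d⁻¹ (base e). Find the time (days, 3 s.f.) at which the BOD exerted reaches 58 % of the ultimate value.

y/L₀ = 1 − e^(−k_1 t) = 0.58 ⇒ e^(−k_1 t) = 0.420
t = −ln(0.420) / 0.373 = 0.8675 / 0.373 = 2.326 d.

t ≈ 2.33 d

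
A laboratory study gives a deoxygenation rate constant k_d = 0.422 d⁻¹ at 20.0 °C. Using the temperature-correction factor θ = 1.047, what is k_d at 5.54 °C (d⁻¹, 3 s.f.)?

k_d(T₂) = k_d(T₁) · θ^(T₂−T₁) = 0.422 × 1.047^(5.54−20.0)
= 0.422 × 1.047^-14.5 = 0.422 × 0.5147 = 0.2172 d⁻¹.

k_d ≈ 0.217 d⁻¹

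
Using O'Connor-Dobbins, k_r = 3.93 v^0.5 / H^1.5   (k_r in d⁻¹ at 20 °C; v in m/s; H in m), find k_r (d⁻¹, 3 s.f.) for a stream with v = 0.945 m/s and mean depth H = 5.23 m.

k_r = 3.93 × 0.945^0.5 / 5.23^1.5 = 3.93 × 0.9721 / 11.96 = 0.3194 d⁻¹.

k_r ≈ 0.319 d⁻¹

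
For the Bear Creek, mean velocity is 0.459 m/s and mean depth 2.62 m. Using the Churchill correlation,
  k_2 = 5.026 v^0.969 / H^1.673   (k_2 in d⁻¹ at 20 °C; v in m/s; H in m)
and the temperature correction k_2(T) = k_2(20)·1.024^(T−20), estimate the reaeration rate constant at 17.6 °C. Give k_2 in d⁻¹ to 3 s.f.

k_2(20) = 5.026 × 0.459^0.969 / 2.62^1.673 = 5.026 × 0.4702 / 5.010 = 0.4717 d⁻¹.
k_2(17.6) = 0.4717 × 1.024^(17.6−20) = 0.4717 × 0.9447 = 0.4456 d⁻¹.

k_2 ≈ 0.446 d⁻¹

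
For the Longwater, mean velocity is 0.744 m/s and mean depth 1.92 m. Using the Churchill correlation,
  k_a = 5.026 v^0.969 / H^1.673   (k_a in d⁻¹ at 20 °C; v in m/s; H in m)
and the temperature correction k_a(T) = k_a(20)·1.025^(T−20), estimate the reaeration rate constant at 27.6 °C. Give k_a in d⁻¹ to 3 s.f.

k_a ≈ 1.53 d⁻¹

k_a(20) = 5.026 × 0.744^0.969 / 1.92^1.673 = 5.026 × 0.7509 / 2.978 = 1.267 d⁻¹.
k_a(27.6) = 1.267 × 1.025^(27.6−20) = 1.267 × 1.206 = 1.529 d⁻¹.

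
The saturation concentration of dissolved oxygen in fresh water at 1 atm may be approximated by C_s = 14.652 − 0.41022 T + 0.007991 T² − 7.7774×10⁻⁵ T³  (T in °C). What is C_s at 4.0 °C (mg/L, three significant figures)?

C_s = 14.652 − 0.41022×4.0 + 0.007991×4.0² − 7.7774×10⁻⁵×4.0³ = 13.13 mg/L.

C_s ≈ 13.1 mg/L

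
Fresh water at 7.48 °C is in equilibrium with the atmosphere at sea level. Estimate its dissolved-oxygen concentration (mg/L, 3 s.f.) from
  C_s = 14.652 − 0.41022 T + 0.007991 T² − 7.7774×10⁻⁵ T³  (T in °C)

C_s = 14.652 − 0.41022×7.48 + 0.007991×7.48² − 7.7774×10⁻⁵×7.48³ = 12.00 mg/L.

C_s ≈ 12.0 mg/L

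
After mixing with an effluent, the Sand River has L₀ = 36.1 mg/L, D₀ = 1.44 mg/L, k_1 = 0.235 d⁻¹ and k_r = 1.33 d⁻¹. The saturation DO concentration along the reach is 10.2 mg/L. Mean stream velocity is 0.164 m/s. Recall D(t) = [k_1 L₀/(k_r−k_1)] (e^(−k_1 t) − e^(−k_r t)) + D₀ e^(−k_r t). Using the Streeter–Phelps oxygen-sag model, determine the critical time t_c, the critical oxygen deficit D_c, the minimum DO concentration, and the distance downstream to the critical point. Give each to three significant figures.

At the critical point dD/dt = 0, so k_1 L₀ e^(−k_1 t) = k_r D. Substituting D(t) from the Streeter–Phelps equation and solving for t gives
t_c = ln[(k_r/k_1)(1 − D₀(k_r−k_1)/(k_1 L₀))] / (k_r−k_1).
Here k_r−k_1 = 1.095 d⁻¹ and 1 − D₀(k_r−k_1)/(k_1 L₀) = 1 − 1.44×1.095/(0.235×36.1) = 0.8141, so
t_c = ln(5.660 × 0.8141) / 1.095 = 1.528 / 1.095 = 1.395 d.
D_c = (k_1/k_r) L₀ e^(−k_1 t_c) = (0.235/1.33) × 36.1 × e^(−0.235×1.395) = 0.1767 × 36.1 × 0.7205 = 4.596 mg/L.
Minimum DO = C_s − D_c = 10.2 − 4.596 = 5.604 mg/L.
x_c = v t_c = 0.164 m/s × 1.395 d × 86400 s/d = 19770 m ≈ 19.8 km.

t_c ≈ 1.40 d; D_c ≈ 4.60 mg/L; min DO ≈ 5.60 mg/L; x_c ≈ 19.8 km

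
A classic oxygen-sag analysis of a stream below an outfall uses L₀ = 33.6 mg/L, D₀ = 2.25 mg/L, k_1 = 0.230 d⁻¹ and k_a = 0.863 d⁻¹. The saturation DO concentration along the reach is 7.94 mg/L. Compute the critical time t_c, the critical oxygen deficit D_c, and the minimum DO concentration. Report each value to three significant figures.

t_c = [1/(k_a−k_1)] ln[(k_a/k_1)(1 − D₀(k_a−k_1)/(k_1 L₀))]
= [1/(0.863−0.230)] ln[(0.863/0.230)(1 − 2.25×0.6330/(0.230×33.6))]
= (1/0.6330) ln[3.752 × 0.8157] = 1.580 × ln(3.061) = 1.580 × 1.119 = 1.767 d.
L(t_c) = L₀ e^(−k_1 t_c) = 33.6 × 0.6660 = 22.38 mg/L, and at the critical point k_a D_c = k_1 L, so D_c = (0.230/0.863) × 22.38 = 5.964 mg/L.
Minimum DO = C_s − D_c = 7.94 − 5.964 = 1.976 mg/L.

t_c ≈ 1.77 d; D_c ≈ 5.96 mg/L; min DO ≈ 1.98 mg/L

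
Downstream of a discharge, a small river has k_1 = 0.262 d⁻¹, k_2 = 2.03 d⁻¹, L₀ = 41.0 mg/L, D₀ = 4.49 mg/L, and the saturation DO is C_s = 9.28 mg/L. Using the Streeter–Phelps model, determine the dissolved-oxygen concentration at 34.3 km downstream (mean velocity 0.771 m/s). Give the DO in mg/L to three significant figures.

DO ≈ 4.53 mg/L

Travel time t = x/v = 34.3 km / (0.771 m/s) = 34300 m / 0.771 m/s = 44490 s = 0.5149 d.
k_1 L₀/(k_2−k_1) = 0.262×41.0/(2.03−0.262) = 10.74/1.768 = 6.076 mg/L.
e^(−k_1 t) = e^(−0.262×0.5149) = 0.8738; e^(−k_2 t) = e^(−2.03×0.5149) = 0.3516.
D = 6.076 × (0.8738 − 0.3516) + 4.49 × 0.3516 = 3.173 + 1.579 = 4.751 mg/L.
DO = C_s − D = 9.28 − 4.751 = 4.529 mg/L.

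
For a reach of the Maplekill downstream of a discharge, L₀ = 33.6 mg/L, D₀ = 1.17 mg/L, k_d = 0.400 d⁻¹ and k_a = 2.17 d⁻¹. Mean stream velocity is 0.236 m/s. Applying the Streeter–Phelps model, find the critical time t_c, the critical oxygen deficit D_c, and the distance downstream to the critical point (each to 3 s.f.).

t_c ≈ 0.861 d; D_c ≈ 4.39 mg/L; x_c ≈ 17.6 km

t_c = [1/(k_a−k_d)] ln[(k_a/k_d)(1 − D₀(k_a−k_d)/(k_d L₀))]
= [1/(2.17−0.400)] ln[(2.17/0.400)(1 − 1.17×1.770/(0.400×33.6))]
= (1/1.770) ln[5.425 × 0.8459] = 0.5650 × ln(4.589) = 0.5650 × 1.524 = 0.8608 d.
D_c = (k_d/k_a) L₀ e^(−k_d t_c) = (0.400/2.17) × 33.6 × e^(−0.400×0.8608) = 0.1843 × 33.6 × 0.7087 = 4.389 mg/L.
x_c = v t_c = 0.236 m/s × 0.8608 d × 86400 s/d = 17550 m ≈ 17.6 km.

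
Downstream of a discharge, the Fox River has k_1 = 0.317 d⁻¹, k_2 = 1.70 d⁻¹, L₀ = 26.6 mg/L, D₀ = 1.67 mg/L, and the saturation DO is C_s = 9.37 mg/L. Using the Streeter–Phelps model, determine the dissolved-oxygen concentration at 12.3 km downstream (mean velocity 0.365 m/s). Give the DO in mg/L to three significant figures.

Travel time t = x/v = 12.3 km / (0.365 m/s) = 12300 m / 0.365 m/s = 33700 s = 0.3900 d.
k_1 L₀/(k_2−k_1) = 0.317×26.6/(1.70−0.317) = 8.432/1.383 = 6.097 mg/L.
e^(−k_1 t) = e^(−0.317×0.3900) = 0.8837; e^(−k_2 t) = e^(−1.70×0.3900) = 0.5153.
D = 6.097 × (0.8837 − 0.5153) + 1.67 × 0.5153 = 2.246 + 0.8605 = 3.107 mg/L.
DO = C_s − D = 9.37 − 3.107 = 6.263 mg/L.

DO ≈ 6.26 mg/L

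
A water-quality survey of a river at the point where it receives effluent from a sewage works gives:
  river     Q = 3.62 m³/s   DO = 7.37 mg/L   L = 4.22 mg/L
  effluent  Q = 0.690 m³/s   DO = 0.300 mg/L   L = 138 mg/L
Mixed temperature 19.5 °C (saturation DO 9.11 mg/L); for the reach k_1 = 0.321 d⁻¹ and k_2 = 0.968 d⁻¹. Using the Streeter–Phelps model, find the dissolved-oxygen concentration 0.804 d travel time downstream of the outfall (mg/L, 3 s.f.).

Mixed DO = (3.62×7.37 + 0.690×0.300)/(3.62+0.690) = 26.89/4.310 = 6.238 mg/L.
Mixed L₀ = (3.62×4.22 + 0.690×138)/(4.310) = 110.5/4.310 = 25.64 mg/L.
Initial deficit D₀ = C_s − DO₀ = 9.11 − 6.238 = 2.872 mg/L.
D(0.804) = [0.321×25.64/(0.968−0.321)](e^(−0.321×0.804) − e^(−0.968×0.804)) + 2.872 e^(−0.968×0.804)
= 12.72 × (0.7725 − 0.4592) + 2.872 × 0.4592 = 5.304 mg/L.
DO = 9.11 − 5.304 = 3.806 mg/L.

DO ≈ 3.81 mg/L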